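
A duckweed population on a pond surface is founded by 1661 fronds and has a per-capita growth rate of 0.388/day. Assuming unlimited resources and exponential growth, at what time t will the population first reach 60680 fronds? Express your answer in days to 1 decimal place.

Set N₀·e^(rt) = 60680: e^(0.388·t) = 60680/1661 = 36.532.
0.388·t = ln(36.532) = 3.5982, so t = 3.5982/0.388 = 9.2737.

9.3 days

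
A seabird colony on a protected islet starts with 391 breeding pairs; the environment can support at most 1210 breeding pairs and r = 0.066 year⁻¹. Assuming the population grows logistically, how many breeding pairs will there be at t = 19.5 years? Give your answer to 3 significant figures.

A = (K − N₀)/N₀ = (1210 − 391)/391 = 2.0946.
N(t) = K/(1 + A·e^(−rt)) = 1210/(1 + 2.0946×e^(−0.066×19.5)).
e^(−1.287) = 0.2761; denominator = 1 + 2.0946×0.2761 = 1.5783.
N = 1210/1.5783 = 766.637.

767 breeding pairs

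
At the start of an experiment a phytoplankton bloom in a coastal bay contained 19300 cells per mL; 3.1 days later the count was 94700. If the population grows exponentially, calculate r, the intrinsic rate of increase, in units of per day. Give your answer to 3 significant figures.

From N(t) = N₀·e^(rt): e^(r·3.1) = 94700/19300 = 4.9067.
r·3.1 = ln(4.9067) = 1.5906, so r = 1.5906/3.1 = 0.5131.

0.513 per day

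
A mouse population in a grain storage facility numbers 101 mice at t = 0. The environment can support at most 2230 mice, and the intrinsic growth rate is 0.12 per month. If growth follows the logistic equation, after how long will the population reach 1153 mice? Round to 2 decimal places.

A = (K − N₀)/N₀ = (2230 − 101)/101 = 21.079.
Solve 2230/(1 + 21.079·e^(−0.12t)) = 1153: 1 + 21.079·e^(−0.12t) = 1.9341, so e^(−0.12t) = 0.0443131.
−0.12·t = ln(0.0443131) = -3.1165, so t = 3.1165/0.12 = 25.971.

25.97 months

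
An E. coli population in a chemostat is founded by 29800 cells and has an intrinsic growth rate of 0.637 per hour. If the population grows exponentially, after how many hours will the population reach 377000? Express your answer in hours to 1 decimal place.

4.0 hours

Set N₀·e^(rt) = 377000: e^(0.637·t) = 377000/29800 = 12.651.
0.637·t = ln(12.651) = 2.5377, so t = 2.5377/0.637 = 3.9839.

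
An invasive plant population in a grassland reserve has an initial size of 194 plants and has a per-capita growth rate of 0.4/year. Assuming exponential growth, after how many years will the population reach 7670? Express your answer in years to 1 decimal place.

9.2 years

Set N₀·e^(rt) = 7670: e^(0.4·t) = 7670/194 = 39.536.
0.4·t = ln(39.536) = 3.6772, so t = 3.6772/0.4 = 9.193.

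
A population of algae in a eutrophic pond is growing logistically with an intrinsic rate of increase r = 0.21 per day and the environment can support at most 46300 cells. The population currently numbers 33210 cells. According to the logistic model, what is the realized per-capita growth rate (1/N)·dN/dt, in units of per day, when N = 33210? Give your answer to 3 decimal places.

0.059 per day

(1/N)·dN/dt = r(1 − N/K) = 0.21 × (1 − 33210/46300).
= 0.21 × 0.28272 = 0.059371.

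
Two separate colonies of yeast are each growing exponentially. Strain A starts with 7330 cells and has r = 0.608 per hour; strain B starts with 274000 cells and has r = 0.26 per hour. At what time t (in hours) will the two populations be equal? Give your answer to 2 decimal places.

10.41 hours

Set 7330·e^(0.608t) = 274000·e^(0.26t).
e^((0.608 − 0.26)t) = 274000/7330 → e^(0.348·t) = 37.381.
0.348·t = ln(37.381) = 3.6212, so t = 3.6212/0.348 = 10.406.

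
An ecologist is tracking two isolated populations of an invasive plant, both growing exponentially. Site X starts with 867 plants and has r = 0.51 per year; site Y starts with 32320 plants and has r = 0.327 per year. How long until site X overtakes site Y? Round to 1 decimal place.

Set 867·e^(0.51t) = 32320·e^(0.327t).
e^((0.51 − 0.327)t) = 32320/867 → e^(0.183·t) = 37.278.
0.183·t = ln(37.278) = 3.6184, so t = 3.6184/0.183 = 19.773.

19.8 years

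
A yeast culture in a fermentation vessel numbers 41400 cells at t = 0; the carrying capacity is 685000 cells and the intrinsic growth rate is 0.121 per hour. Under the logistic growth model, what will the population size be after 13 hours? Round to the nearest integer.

A = (K − N₀)/N₀ = (685000 − 41400)/41400 = 15.546.
N(t) = K/(1 + A·e^(−rt)) = 685000/(1 + 15.546×e^(−0.121×13)).
e^(−1.573) = 0.20742; denominator = 1 + 15.546×0.20742 = 4.2246.
N = 685000/4.2246 = 162147.

162147 cells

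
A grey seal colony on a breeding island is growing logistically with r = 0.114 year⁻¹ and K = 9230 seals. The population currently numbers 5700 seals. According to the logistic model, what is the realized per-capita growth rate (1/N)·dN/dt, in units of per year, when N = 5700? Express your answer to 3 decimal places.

0.044 per year

(1/N)·dN/dt = r(1 − N/K) = 0.114 × (1 − 5700/9230).
= 0.114 × 0.38245 = 0.043599.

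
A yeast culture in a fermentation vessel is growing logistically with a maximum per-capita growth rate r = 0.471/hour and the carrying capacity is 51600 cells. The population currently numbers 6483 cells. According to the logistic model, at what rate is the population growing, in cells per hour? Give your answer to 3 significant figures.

dN/dt = rN(1 − N/K) = 0.471 × 6483 × (1 − 6483/51600).
1 − 6483/51600 = 0.87436; dN/dt = 0.471 × 6483 × 0.87436 = 2669.9.

2670 cells per hour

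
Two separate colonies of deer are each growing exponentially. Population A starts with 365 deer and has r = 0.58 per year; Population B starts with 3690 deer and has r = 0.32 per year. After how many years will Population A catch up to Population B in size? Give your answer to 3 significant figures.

Set 365·e^(0.58t) = 3690·e^(0.32t).
e^((0.58 − 0.32)t) = 3690/365 → e^(0.26·t) = 10.11.
0.26·t = ln(10.11) = 2.3135, so t = 2.3135/0.26 = 8.898.

8.90 years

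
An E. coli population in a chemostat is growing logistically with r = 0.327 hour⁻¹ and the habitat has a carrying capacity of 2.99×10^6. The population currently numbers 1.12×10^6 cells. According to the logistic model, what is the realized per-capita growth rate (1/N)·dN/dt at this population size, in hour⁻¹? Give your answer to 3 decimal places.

(1/N)·dN/dt = r(1 − N/K) = 0.327 × (1 − 1.12×10^6/2.99×10^6).
= 0.327 × 0.62542 = 0.20451.

0.205 per hour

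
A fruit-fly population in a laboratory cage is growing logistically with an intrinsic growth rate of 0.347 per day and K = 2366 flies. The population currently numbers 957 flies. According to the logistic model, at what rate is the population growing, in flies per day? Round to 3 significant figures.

198 flies per day

dN/dt = rN(1 − N/K) = 0.347 × 957 × (1 − 957/2366).
1 − 957/2366 = 0.59552; dN/dt = 0.347 × 957 × 0.59552 = 197.76.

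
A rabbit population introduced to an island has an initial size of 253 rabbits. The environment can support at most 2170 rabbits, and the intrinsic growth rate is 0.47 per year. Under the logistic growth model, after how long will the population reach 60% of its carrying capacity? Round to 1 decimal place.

A = (K − N₀)/N₀ = (2170 − 253)/253 = 7.5771.
Solve 2170/(1 + 7.5771·e^(−0.47t)) = 1302: 1 + 7.5771·e^(−0.47t) = 1.6667, so e^(−0.47t) = 0.0879847.
−0.47·t = ln(0.0879847) = -2.4306, so t = 2.4306/0.47 = 5.1715.

5.2 years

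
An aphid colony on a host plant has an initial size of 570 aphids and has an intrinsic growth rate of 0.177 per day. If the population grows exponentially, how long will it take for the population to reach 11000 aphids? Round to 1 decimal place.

16.7 days

Set N₀·e^(rt) = 11000: e^(0.177·t) = 11000/570 = 19.298.
0.177·t = ln(19.298) = 2.96, so t = 2.96/0.177 = 16.723.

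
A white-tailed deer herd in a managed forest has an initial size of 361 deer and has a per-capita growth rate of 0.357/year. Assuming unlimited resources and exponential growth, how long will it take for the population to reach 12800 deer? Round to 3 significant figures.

Set N₀·e^(rt) = 12800: e^(0.357·t) = 12800/361 = 35.457.
0.357·t = ln(35.457) = 3.5683, so t = 3.5683/0.357 = 9.9953.

10.0 years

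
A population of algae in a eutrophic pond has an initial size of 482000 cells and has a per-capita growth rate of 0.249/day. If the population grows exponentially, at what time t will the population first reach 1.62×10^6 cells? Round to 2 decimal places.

Set N₀·e^(rt) = 1.62×10^6: e^(0.249·t) = 1.62×10^6/482000 = 3.361.
0.249·t = ln(3.361) = 1.2122, so t = 1.2122/0.249 = 4.8684.

4.87 days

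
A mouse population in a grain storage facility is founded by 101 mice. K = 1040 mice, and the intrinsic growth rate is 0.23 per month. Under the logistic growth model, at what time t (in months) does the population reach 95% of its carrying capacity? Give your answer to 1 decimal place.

22.5 months

A = (K − N₀)/N₀ = (1040 − 101)/101 = 9.297.
Solve 1040/(1 + 9.297·e^(−0.23t)) = 988: 1 + 9.297·e^(−0.23t) = 1.0526, so e^(−0.23t) = 0.00566112.
−0.23·t = ln(0.00566112) = -5.1741, so t = 5.1741/0.23 = 22.496.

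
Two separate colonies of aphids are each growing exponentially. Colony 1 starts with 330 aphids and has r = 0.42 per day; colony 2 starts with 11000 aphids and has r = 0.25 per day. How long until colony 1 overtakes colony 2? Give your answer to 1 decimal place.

20.6 days

Set 330·e^(0.42t) = 11000·e^(0.25t).
e^((0.42 − 0.25)t) = 11000/330 → e^(0.17·t) = 33.333.
0.17·t = ln(33.333) = 3.5066, so t = 3.5066/0.17 = 20.627.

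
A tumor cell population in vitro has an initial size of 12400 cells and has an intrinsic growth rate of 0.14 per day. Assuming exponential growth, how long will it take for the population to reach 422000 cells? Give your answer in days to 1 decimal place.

25.2 days

Set N₀·e^(rt) = 422000: e^(0.14·t) = 422000/12400 = 34.032.
0.14·t = ln(34.032) = 3.5273, so t = 3.5273/0.14 = 25.195.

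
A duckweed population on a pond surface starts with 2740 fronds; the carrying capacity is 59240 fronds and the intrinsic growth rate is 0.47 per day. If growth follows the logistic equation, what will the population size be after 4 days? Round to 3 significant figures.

A = (K − N₀)/N₀ = (59240 − 2740)/2740 = 20.62.
N(t) = K/(1 + A·e^(−rt)) = 59240/(1 + 20.62×e^(−0.47×4)).
e^(−1.88) = 0.15259; denominator = 1 + 20.62×0.15259 = 4.1465.
N = 59240/4.1465 = 14286.8.

14300 fronds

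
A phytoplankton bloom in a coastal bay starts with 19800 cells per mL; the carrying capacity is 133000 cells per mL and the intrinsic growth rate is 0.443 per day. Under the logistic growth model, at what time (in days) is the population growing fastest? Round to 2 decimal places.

Logistic growth is fastest at N = K/2 = 66500.
A = (K − N₀)/N₀ = 5.7172. Set K/(1 + A·e^(−rt)) = K/2 → A·e^(−rt) = 1.
e^(−0.443t) = 1/5.7172 = 0.174912, so t = ln(5.7172)/0.443 = 1.7435/0.443 = 3.9356.

3.94 days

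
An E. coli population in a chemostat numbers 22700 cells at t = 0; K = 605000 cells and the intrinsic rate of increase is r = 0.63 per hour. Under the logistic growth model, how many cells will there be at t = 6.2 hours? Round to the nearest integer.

399040 cells

A = (K − N₀)/N₀ = (605000 − 22700)/22700 = 25.652.
N(t) = K/(1 + A·e^(−rt)) = 605000/(1 + 25.652×e^(−0.63×6.2)).
e^(−3.906) = 0.020121; denominator = 1 + 25.652×0.020121 = 1.5161.
N = 605000/1.5161 = 399040.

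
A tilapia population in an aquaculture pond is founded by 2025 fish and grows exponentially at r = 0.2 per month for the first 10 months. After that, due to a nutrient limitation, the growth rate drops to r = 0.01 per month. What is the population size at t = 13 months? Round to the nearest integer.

15419 fish

Phase 1: N(10) = 2025·e^(0.2×10) = 2025·e^2 = 14962.8.
Phase 2 runs for 13 − 10 = 3 months at r = 0.01.
N(13) = 14962.8·e^(0.01×3) = 14962.8·e^0.03 = 15418.5.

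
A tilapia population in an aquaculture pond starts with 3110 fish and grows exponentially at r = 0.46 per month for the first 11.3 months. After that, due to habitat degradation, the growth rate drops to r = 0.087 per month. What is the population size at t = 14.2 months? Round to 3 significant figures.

724000 fish

Phase 1: N(11.3) = 3110·e^(0.46×11.3) = 3110·e^5.198 = 562630.
Phase 2 runs for 14.2 − 11.3 = 2.9 months at r = 0.087.
N(14.2) = 562630·e^(0.087×2.9) = 562630·e^0.2523 = 724095.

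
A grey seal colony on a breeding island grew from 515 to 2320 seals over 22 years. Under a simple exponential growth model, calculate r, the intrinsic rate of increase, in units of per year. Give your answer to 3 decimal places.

From N(t) = N₀·e^(rt): e^(r·22) = 2320/515 = 4.5049.
r·22 = ln(4.5049) = 1.5052, so r = 1.5052/22 = 0.068416.

0.068 per year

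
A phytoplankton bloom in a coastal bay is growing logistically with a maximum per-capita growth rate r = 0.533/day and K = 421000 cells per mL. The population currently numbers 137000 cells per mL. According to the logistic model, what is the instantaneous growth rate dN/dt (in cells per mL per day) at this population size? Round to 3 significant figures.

dN/dt = rN(1 − N/K) = 0.533 × 137000 × (1 − 137000/421000).
1 − 137000/421000 = 0.67458; dN/dt = 0.533 × 137000 × 0.67458 = 49259.

49300 cells per mL per day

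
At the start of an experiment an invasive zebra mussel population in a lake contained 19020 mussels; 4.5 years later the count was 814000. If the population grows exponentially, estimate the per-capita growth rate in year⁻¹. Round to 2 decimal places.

From N(t) = N₀·e^(rt): e^(r·4.5) = 814000/19020 = 42.797.
r·4.5 = ln(42.797) = 3.7565, so r = 3.7565/4.5 = 0.83477.

0.83 per year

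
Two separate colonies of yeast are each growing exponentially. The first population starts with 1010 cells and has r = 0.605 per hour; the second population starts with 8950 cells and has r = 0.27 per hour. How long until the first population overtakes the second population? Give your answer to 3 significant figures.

6.51 hours

Set 1010·e^(0.605t) = 8950·e^(0.27t).
e^((0.605 − 0.27)t) = 8950/1010 → e^(0.335·t) = 8.8614.
0.335·t = ln(8.8614) = 2.1817, so t = 2.1817/0.335 = 6.5125.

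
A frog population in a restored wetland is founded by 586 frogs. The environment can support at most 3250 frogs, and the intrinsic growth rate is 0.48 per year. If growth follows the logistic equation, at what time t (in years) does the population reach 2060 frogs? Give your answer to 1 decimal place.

4.3 years

A = (K − N₀)/N₀ = (3250 − 586)/586 = 4.5461.
Solve 3250/(1 + 4.5461·e^(−0.48t)) = 2060: 1 + 4.5461·e^(−0.48t) = 1.5777, so e^(−0.48t) = 0.12707.
−0.48·t = ln(0.12707) = -2.063, so t = 2.063/0.48 = 4.298.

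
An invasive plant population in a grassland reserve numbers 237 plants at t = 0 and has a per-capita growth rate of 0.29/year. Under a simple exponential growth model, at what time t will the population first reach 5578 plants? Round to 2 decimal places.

10.89 years

Set N₀·e^(rt) = 5578: e^(0.29·t) = 5578/237 = 23.536.
0.29·t = ln(23.536) = 3.1585, so t = 3.1585/0.29 = 10.891.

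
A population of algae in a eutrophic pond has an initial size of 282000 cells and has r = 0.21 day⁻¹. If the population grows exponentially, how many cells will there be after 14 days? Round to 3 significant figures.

N(t) = N₀·e^(rt) = 282000 × e^(0.21×14) = 282000 × e^2.94.
e^2.94 ≈ 18.916, so N ≈ 282000 × 18.916 = 5.334269×10^6.

5330000 cells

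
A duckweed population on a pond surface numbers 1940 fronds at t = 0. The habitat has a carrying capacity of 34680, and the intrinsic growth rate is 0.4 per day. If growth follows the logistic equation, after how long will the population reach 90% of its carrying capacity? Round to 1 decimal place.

A = (K − N₀)/N₀ = (34680 − 1940)/1940 = 16.876.
Solve 34680/(1 + 16.876·e^(−0.4t)) = 31212: 1 + 16.876·e^(−0.4t) = 1.1111, so e^(−0.4t) = 0.00658386.
−0.4·t = ln(0.00658386) = -5.0231, so t = 5.0231/0.4 = 12.558.

12.6 days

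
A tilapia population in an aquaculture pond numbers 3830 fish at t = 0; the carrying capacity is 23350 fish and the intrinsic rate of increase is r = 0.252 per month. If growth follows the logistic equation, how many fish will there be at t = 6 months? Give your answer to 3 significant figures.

11000 fish

A = (K − N₀)/N₀ = (23350 − 3830)/3830 = 5.0966.
N(t) = K/(1 + A·e^(−rt)) = 23350/(1 + 5.0966×e^(−0.252×6)).
e^(−1.512) = 0.22047; denominator = 1 + 5.0966×0.22047 = 2.1236.
N = 23350/2.1236 = 10995.3.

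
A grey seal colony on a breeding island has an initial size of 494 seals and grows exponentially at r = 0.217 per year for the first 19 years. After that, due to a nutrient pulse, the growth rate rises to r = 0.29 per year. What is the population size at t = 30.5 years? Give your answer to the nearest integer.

856437 seals

Phase 1: N(19) = 494·e^(0.217×19) = 494·e^4.123 = 30501.6.
Phase 2 runs for 30.5 − 19 = 11.5 years at r = 0.29.
N(30.5) = 30501.6·e^(0.29×11.5) = 30501.6·e^3.335 = 856437.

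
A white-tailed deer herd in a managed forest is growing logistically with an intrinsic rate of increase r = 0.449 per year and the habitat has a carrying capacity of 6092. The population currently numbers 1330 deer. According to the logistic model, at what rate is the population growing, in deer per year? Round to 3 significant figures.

dN/dt = rN(1 − N/K) = 0.449 × 1330 × (1 − 1330/6092).
1 − 1330/6092 = 0.78168; dN/dt = 0.449 × 1330 × 0.78168 = 466.8.

467 deer per year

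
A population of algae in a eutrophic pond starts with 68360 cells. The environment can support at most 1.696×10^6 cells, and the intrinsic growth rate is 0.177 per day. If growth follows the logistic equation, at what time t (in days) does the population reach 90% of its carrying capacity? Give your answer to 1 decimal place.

30.3 days

A = (K − N₀)/N₀ = (1.696×10^6 − 68360)/68360 = 23.81.
Solve 1.696×10^6/(1 + 23.81·e^(−0.177t)) = 1.5264×10^6: 1 + 23.81·e^(−0.177t) = 1.1111, so e^(−0.177t) = 0.00466661.
−0.177·t = ln(0.00466661) = -5.3673, so t = 5.3673/0.177 = 30.324.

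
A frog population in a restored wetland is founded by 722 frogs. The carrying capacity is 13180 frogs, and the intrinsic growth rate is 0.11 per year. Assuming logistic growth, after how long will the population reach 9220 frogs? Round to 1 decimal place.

33.6 years

A = (K − N₀)/N₀ = (13180 − 722)/722 = 17.255.
Solve 13180/(1 + 17.255·e^(−0.11t)) = 9220: 1 + 17.255·e^(−0.11t) = 1.4295, so e^(−0.11t) = 0.0248916.
−0.11·t = ln(0.0248916) = -3.6932, so t = 3.6932/0.11 = 33.575.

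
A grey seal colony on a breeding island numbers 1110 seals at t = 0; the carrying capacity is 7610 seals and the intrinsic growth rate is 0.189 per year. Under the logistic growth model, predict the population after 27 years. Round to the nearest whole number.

A = (K − N₀)/N₀ = (7610 − 1110)/1110 = 5.8559.
N(t) = K/(1 + A·e^(−rt)) = 7610/(1 + 5.8559×e^(−0.189×27)).
e^(−5.103) = 0.0060785; denominator = 1 + 5.8559×0.0060785 = 1.0356.
N = 7610/1.0356 = 7348.43.

7348 seals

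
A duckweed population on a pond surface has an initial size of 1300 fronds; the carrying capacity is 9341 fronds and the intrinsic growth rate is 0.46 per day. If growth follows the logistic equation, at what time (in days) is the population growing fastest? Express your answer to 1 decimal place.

4.0 days

Logistic growth is fastest at N = K/2 = 4670.5.
A = (K − N₀)/N₀ = 6.1854. Set K/(1 + A·e^(−rt)) = K/2 → A·e^(−rt) = 1.
e^(−0.46t) = 1/6.1854 = 0.161671, so t = ln(6.1854)/0.46 = 1.8222/0.46 = 3.9613.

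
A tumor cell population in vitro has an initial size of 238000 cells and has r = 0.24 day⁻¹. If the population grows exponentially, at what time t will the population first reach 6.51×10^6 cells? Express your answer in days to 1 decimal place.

Set N₀·e^(rt) = 6.51×10^6: e^(0.24·t) = 6.51×10^6/238000 = 27.353.
0.24·t = ln(27.353) = 3.3088, so t = 3.3088/0.24 = 13.787.

13.8 days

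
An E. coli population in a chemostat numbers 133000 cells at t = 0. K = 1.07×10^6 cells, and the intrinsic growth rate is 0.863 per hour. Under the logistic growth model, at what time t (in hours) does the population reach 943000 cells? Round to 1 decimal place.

4.6 hours

A = (K − N₀)/N₀ = (1.07×10^6 − 133000)/133000 = 7.0451.
Solve 1.07×10^6/(1 + 7.0451·e^(−0.863t)) = 943000: 1 + 7.0451·e^(−0.863t) = 1.1347, so e^(−0.863t) = 0.0191163.
−0.863·t = ln(0.0191163) = -3.9572, so t = 3.9572/0.863 = 4.5854.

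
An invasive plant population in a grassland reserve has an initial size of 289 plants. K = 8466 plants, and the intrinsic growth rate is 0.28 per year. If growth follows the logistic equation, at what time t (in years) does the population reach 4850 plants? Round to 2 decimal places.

12.99 years

A = (K − N₀)/N₀ = (8466 − 289)/289 = 28.294.
Solve 8466/(1 + 28.294·e^(−0.28t)) = 4850: 1 + 28.294·e^(−0.28t) = 1.7456, so e^(−0.28t) = 0.0263506.
−0.28·t = ln(0.0263506) = -3.6363, so t = 3.6363/0.28 = 12.987.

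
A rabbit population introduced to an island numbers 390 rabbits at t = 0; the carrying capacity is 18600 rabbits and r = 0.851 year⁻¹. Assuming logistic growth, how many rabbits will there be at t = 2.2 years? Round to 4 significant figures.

A = (K − N₀)/N₀ = (18600 − 390)/390 = 46.692.
N(t) = K/(1 + A·e^(−rt)) = 18600/(1 + 46.692×e^(−0.851×2.2)).
e^(−1.872) = 0.15378; denominator = 1 + 46.692×0.15378 = 8.1806.
N = 18600/8.1806 = 2273.68.

2274 rabbits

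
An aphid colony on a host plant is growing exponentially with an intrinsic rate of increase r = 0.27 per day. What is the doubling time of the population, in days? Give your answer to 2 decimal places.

Doubling time t_d = ln(2)/r = 0.6931/0.27 = 2.5672.

2.57 days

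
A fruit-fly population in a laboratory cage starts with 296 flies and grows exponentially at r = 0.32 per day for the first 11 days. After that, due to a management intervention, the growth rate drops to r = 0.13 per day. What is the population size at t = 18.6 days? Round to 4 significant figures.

26860 flies

Phase 1: N(11) = 296·e^(0.32×11) = 296·e^3.52 = 10000.2.
Phase 2 runs for 18.6 − 11 = 7.6 days at r = 0.13.
N(18.6) = 10000.2·e^(0.13×7.6) = 10000.2·e^0.988 = 26859.1.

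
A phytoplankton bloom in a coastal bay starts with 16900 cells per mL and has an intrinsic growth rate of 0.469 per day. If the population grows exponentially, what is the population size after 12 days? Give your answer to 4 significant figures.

N(t) = N₀·e^(rt) = 16900 × e^(0.469×12) = 16900 × e^5.628.
e^5.628 ≈ 278.11, so N ≈ 16900 × 278.11 = 4.69998×10^6.

4700000 cells per mL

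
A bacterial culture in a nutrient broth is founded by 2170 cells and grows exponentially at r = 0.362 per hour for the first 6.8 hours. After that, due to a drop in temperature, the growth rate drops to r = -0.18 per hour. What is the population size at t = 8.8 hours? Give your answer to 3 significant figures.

17700 cells

Phase 1: N(6.8) = 2170·e^(0.362×6.8) = 2170·e^2.462 = 25440.1.
Phase 2 runs for 8.8 − 6.8 = 2 hours at r = -0.18.
N(8.8) = 25440.1·e^(-0.18×2) = 25440.1·e^-0.36 = 17749.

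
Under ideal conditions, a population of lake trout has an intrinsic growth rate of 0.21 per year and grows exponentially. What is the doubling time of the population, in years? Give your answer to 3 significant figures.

Doubling time t_d = ln(2)/r = 0.6931/0.21 = 3.3007.

3.30 years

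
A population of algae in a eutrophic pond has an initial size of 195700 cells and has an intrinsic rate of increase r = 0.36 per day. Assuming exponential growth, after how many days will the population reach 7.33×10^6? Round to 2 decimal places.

Set N₀·e^(rt) = 7.33×10^6: e^(0.36·t) = 7.33×10^6/195700 = 37.455.
0.36·t = ln(37.455) = 3.6231, so t = 3.6231/0.36 = 10.064.

10.06 days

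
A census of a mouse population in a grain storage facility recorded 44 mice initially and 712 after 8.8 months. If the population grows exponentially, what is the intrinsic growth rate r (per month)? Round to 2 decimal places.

0.32 per month

From N(t) = N₀·e^(rt): e^(r·8.8) = 712/44 = 16.182.
r·8.8 = ln(16.182) = 2.7839, so r = 2.7839/8.8 = 0.31635.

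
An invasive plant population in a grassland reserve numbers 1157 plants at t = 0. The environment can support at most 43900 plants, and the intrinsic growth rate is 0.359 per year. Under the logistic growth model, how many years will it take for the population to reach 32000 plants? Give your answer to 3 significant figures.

12.8 years

A = (K − N₀)/N₀ = (43900 − 1157)/1157 = 36.943.
Solve 43900/(1 + 36.943·e^(−0.359t)) = 32000: 1 + 36.943·e^(−0.359t) = 1.3719, so e^(−0.359t) = 0.0100662.
−0.359·t = ln(0.0100662) = -4.5986, so t = 4.5986/0.359 = 12.809.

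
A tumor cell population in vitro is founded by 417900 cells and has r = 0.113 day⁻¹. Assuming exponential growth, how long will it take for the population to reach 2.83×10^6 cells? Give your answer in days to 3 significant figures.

16.9 days

Set N₀·e^(rt) = 2.83×10^6: e^(0.113·t) = 2.83×10^6/417900 = 6.772.
0.113·t = ln(6.772) = 1.9128, so t = 1.9128/0.113 = 16.927.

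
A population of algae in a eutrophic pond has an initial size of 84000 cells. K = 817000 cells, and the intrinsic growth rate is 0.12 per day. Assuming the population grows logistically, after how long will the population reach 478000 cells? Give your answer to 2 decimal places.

20.92 days

A = (K − N₀)/N₀ = (817000 − 84000)/84000 = 8.7262.
Solve 817000/(1 + 8.7262·e^(−0.12t)) = 478000: 1 + 8.7262·e^(−0.12t) = 1.7092, so e^(−0.12t) = 0.0812732.
−0.12·t = ln(0.0812732) = -2.5099, so t = 2.5099/0.12 = 20.916.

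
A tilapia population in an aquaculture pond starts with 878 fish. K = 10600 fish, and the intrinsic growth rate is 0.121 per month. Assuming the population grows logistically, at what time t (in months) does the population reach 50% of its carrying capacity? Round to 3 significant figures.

A = (K − N₀)/N₀ = (10600 − 878)/878 = 11.073.
Solve 10600/(1 + 11.073·e^(−0.121t)) = 5300: 1 + 11.073·e^(−0.121t) = 2, so e^(−0.121t) = 0.0903106.
−0.121·t = ln(0.0903106) = -2.4045, so t = 2.4045/0.121 = 19.872.

19.9 months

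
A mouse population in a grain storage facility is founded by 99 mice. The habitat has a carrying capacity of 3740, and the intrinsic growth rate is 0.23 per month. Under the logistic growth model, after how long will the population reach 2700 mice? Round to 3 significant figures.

19.8 months

A = (K − N₀)/N₀ = (3740 − 99)/99 = 36.778.
Solve 3740/(1 + 36.778·e^(−0.23t)) = 2700: 1 + 36.778·e^(−0.23t) = 1.3852, so e^(−0.23t) = 0.0104733.
−0.23·t = ln(0.0104733) = -4.5589, so t = 4.5589/0.23 = 19.821.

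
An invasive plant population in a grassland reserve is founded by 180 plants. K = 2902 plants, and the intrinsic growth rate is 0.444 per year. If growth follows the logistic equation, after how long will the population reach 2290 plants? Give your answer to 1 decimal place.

A = (K − N₀)/N₀ = (2902 − 180)/180 = 15.122.
Solve 2902/(1 + 15.122·e^(−0.444t)) = 2290: 1 + 15.122·e^(−0.444t) = 1.2672, so e^(−0.444t) = 0.0176726.
−0.444·t = ln(0.0176726) = -4.0357, so t = 4.0357/0.444 = 9.0895.

9.1 years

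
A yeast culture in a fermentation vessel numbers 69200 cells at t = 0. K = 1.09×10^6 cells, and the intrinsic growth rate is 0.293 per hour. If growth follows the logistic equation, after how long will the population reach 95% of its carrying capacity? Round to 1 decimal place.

A = (K − N₀)/N₀ = (1.09×10^6 − 69200)/69200 = 14.751.
Solve 1.09×10^6/(1 + 14.751·e^(−0.293t)) = 1.0355×10^6: 1 + 14.751·e^(−0.293t) = 1.0526, so e^(−0.293t) = 0.00356789.
−0.293·t = ln(0.00356789) = -5.6358, so t = 5.6358/0.293 = 19.235.

19.2 hours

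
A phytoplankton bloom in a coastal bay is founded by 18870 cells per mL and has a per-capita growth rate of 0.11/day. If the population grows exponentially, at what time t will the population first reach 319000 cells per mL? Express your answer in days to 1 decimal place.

Set N₀·e^(rt) = 319000: e^(0.11·t) = 319000/18870 = 16.905.
0.11·t = ln(16.905) = 2.8276, so t = 2.8276/0.11 = 25.706.

25.7 days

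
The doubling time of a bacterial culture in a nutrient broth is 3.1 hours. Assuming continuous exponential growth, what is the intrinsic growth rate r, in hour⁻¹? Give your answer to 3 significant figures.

r = ln(2)/t_d = 0.6931/3.1 = 0.2236.

0.224 per hour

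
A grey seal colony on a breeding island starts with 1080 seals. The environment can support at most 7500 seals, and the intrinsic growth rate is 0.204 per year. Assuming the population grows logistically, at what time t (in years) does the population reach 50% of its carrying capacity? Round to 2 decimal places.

A = (K − N₀)/N₀ = (7500 − 1080)/1080 = 5.9444.
Solve 7500/(1 + 5.9444·e^(−0.204t)) = 3750: 1 + 5.9444·e^(−0.204t) = 2, so e^(−0.204t) = 0.168224.
−0.204·t = ln(0.168224) = -1.7825, so t = 1.7825/0.204 = 8.7375.

8.74 years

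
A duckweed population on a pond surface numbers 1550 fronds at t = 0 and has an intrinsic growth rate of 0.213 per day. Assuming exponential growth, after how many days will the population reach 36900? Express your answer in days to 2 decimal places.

14.88 days

Set N₀·e^(rt) = 36900: e^(0.213·t) = 36900/1550 = 23.806.
0.213·t = ln(23.806) = 3.17, so t = 3.17/0.213 = 14.882.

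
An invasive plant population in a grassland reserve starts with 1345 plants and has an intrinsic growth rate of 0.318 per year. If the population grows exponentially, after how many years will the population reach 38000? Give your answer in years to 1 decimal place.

10.5 years

Set N₀·e^(rt) = 38000: e^(0.318·t) = 38000/1345 = 28.253.
0.318·t = ln(28.253) = 3.3412, so t = 3.3412/0.318 = 10.507.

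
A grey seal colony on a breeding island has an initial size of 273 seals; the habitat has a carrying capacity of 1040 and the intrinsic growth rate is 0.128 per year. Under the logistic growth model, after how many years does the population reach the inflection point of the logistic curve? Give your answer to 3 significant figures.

Logistic growth is fastest at N = K/2 = 520.
A = (K − N₀)/N₀ = 2.8095. Set K/(1 + A·e^(−rt)) = K/2 → A·e^(−rt) = 1.
e^(−0.128t) = 1/2.8095 = 0.355932, so t = ln(2.8095)/0.128 = 1.033/0.128 = 8.0704.

8.07 years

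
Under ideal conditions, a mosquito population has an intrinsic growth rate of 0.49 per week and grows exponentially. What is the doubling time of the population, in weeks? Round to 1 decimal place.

1.4 weeks

Doubling time t_d = ln(2)/r = 0.6931/0.49 = 1.4146.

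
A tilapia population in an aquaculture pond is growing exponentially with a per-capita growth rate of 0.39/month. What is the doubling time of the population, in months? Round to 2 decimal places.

1.78 months

Doubling time t_d = ln(2)/r = 0.6931/0.39 = 1.7773.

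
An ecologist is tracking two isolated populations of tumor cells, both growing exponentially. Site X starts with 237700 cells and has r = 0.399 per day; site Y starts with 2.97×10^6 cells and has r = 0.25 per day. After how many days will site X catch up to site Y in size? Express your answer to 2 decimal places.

16.95 days

Set 237700·e^(0.399t) = 2.97×10^6·e^(0.25t).
e^((0.399 − 0.25)t) = 2.97×10^6/237700 → e^(0.149·t) = 12.495.
0.149·t = ln(12.495) = 2.5253, so t = 2.5253/0.149 = 16.948.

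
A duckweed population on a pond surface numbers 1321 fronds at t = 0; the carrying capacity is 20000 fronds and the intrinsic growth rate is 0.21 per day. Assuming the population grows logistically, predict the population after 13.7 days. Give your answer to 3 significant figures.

A = (K − N₀)/N₀ = (20000 − 1321)/1321 = 14.14.
N(t) = K/(1 + A·e^(−rt)) = 20000/(1 + 14.14×e^(−0.21×13.7)).
e^(−2.877) = 0.056303; denominator = 1 + 14.14×0.056303 = 1.7961.
N = 20000/1.7961 = 11135.

11100 fronds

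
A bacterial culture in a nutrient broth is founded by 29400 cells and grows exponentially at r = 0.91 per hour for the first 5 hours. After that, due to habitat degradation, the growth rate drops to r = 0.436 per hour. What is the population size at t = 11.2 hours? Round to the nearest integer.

Phase 1: N(5) = 29400·e^(0.91×5) = 29400·e^4.55 = 2.782193×10^6.
Phase 2 runs for 11.2 − 5 = 6.2 hours at r = 0.436.
N(11.2) = 2.782193×10^6·e^(0.436×6.2) = 2.782193×10^6·e^2.703 = 4.153097×10^7.

41530969 cells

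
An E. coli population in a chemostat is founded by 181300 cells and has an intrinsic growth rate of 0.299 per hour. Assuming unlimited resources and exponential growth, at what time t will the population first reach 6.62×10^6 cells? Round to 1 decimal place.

Set N₀·e^(rt) = 6.62×10^6: e^(0.299·t) = 6.62×10^6/181300 = 36.514.
0.299·t = ln(36.514) = 3.5977, so t = 3.5977/0.299 = 12.032.

12.0 hours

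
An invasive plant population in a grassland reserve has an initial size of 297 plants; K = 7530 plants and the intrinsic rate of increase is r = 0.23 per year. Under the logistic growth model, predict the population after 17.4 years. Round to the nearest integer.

A = (K − N₀)/N₀ = (7530 − 297)/297 = 24.354.
N(t) = K/(1 + A·e^(−rt)) = 7530/(1 + 24.354×e^(−0.23×17.4)).
e^(−4.002) = 0.018279; denominator = 1 + 24.354×0.018279 = 1.4452.
N = 7530/1.4452 = 5210.5.

5210 plants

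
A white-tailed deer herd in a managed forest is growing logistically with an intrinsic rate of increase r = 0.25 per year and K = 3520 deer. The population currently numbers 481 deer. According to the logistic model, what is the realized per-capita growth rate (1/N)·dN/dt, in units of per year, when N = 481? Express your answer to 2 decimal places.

(1/N)·dN/dt = r(1 − N/K) = 0.25 × (1 − 481/3520).
= 0.25 × 0.86335 = 0.21584.

0.22 per year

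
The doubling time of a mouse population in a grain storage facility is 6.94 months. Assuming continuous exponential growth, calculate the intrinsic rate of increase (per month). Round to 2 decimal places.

0.10 per month

r = ln(2)/t_d = 0.6931/6.94 = 0.099877.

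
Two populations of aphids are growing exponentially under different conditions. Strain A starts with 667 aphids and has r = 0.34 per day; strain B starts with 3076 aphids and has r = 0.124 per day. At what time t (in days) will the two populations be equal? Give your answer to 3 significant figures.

Set 667·e^(0.34t) = 3076·e^(0.124t).
e^((0.34 − 0.124)t) = 3076/667 → e^(0.216·t) = 4.6117.
0.216·t = ln(4.6117) = 1.5286, so t = 1.5286/0.216 = 7.0768.

7.08 days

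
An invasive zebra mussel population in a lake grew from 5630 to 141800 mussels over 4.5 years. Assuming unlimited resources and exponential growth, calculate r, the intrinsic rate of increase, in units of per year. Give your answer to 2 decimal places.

0.72 per year

From N(t) = N₀·e^(rt): e^(r·4.5) = 141800/5630 = 25.187.
r·4.5 = ln(25.187) = 3.2263, so r = 3.2263/4.5 = 0.71696.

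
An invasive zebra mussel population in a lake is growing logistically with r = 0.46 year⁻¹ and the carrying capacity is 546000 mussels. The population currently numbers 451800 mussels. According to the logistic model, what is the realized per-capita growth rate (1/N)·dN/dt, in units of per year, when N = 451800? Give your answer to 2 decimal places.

(1/N)·dN/dt = r(1 − N/K) = 0.46 × (1 − 451800/546000).
= 0.46 × 0.17253 = 0.079363.

0.08 per year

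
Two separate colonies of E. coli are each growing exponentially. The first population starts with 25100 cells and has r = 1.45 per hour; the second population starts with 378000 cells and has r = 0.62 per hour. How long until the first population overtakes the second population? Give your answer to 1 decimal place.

3.3 hours

Set 25100·e^(1.45t) = 378000·e^(0.62t).
e^((1.45 − 0.62)t) = 378000/25100 → e^(0.83·t) = 15.06.
0.83·t = ln(15.06) = 2.712, so t = 2.712/0.83 = 3.2675.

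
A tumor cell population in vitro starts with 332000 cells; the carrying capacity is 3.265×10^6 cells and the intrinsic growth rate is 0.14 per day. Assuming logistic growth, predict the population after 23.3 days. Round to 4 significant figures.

2439000 cells

A = (K − N₀)/N₀ = (3.265×10^6 − 332000)/332000 = 8.8343.
N(t) = K/(1 + A·e^(−rt)) = 3.265×10^6/(1 + 8.8343×e^(−0.14×23.3)).
e^(−3.262) = 0.038312; denominator = 1 + 8.8343×0.038312 = 1.3385.
N = 3.265×10^6/1.3385 = 2.439373×10^6.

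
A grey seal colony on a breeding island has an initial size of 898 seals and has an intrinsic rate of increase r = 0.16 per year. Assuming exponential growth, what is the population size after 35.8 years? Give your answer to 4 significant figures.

N(t) = N₀·e^(rt) = 898 × e^(0.16×35.8) = 898 × e^5.728.
e^5.728 ≈ 307.35, so N ≈ 898 × 307.35 = 276004.

276000 seals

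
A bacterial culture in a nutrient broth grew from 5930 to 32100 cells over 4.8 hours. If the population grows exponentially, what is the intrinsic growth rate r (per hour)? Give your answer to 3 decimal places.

From N(t) = N₀·e^(rt): e^(r·4.8) = 32100/5930 = 5.4132.
r·4.8 = ln(5.4132) = 1.6888, so r = 1.6888/4.8 = 0.35184.

0.352 per hour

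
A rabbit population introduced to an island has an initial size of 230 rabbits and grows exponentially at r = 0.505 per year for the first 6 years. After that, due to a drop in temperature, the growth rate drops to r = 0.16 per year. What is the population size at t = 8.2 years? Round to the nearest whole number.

Phase 1: N(6) = 230·e^(0.505×6) = 230·e^3.03 = 4760.36.
Phase 2 runs for 8.2 − 6 = 2.2 years at r = 0.16.
N(8.2) = 4760.36·e^(0.16×2.2) = 4760.36·e^0.352 = 6768.8.

6769 rabbits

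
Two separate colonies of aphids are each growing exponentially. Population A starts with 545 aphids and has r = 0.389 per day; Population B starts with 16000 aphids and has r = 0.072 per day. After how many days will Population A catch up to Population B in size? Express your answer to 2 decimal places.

10.66 days

Set 545·e^(0.389t) = 16000·e^(0.072t).
e^((0.389 − 0.072)t) = 16000/545 → e^(0.317·t) = 29.358.
0.317·t = ln(29.358) = 3.3796, so t = 3.3796/0.317 = 10.661.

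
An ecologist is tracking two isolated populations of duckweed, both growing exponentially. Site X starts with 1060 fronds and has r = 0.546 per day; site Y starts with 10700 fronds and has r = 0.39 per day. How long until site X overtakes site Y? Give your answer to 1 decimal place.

Set 1060·e^(0.546t) = 10700·e^(0.39t).
e^((0.546 − 0.39)t) = 10700/1060 → e^(0.156·t) = 10.094.
0.156·t = ln(10.094) = 2.312, so t = 2.312/0.156 = 14.82.

14.8 days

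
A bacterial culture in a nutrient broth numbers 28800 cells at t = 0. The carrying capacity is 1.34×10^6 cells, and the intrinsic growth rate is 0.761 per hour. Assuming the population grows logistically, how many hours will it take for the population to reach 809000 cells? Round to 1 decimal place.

A = (K − N₀)/N₀ = (1.34×10^6 − 28800)/28800 = 45.528.
Solve 1.34×10^6/(1 + 45.528·e^(−0.761t)) = 809000: 1 + 45.528·e^(−0.761t) = 1.6564, so e^(−0.761t) = 0.0144168.
−0.761·t = ln(0.0144168) = -4.2394, so t = 4.2394/0.761 = 5.5708.

5.6 hours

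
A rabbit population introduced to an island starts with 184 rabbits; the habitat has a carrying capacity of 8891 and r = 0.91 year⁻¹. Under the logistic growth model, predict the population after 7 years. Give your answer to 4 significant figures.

8225 rabbits

A = (K − N₀)/N₀ = (8891 − 184)/184 = 47.321.
N(t) = K/(1 + A·e^(−rt)) = 8891/(1 + 47.321×e^(−0.91×7)).
e^(−6.37) = 0.0017122; denominator = 1 + 47.321×0.0017122 = 1.081.
N = 8891/1.081 = 8224.64.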